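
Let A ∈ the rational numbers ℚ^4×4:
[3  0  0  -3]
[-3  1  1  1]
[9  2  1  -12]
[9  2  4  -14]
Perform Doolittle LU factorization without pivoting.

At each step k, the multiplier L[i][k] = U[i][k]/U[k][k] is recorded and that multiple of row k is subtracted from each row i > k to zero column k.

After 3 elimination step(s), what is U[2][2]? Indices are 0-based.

[col 0] pivot 3
  R1 -= -1*R0 → (0, 1, 1, -2)  (L[1][0] := -1)
  R2 -= 3*R0 → (0, 2, 1, -3)  (L[2][0] := 3)
  R3 -= 3*R0 → (0, 2, 4, -5)  (L[3][0] := 3)
[col 1] pivot 1
  R2 -= 2*R1 → (0, 0, -1, 1)  (L[2][1] := 2)
  R3 -= 2*R1 → (0, 0, 2, -1)  (L[3][1] := 2)
[col 2] pivot -1
  R3 -= -2*R2 → (0, 0, 0, 1)  (L[3][2] := -2)

U[2][2] = -1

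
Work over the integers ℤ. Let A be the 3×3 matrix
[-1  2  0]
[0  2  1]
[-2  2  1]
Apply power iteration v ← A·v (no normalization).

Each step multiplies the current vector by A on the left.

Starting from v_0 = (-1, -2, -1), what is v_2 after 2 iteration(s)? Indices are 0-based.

v_0 = (-1, -2, -1).
v_1 = A·v_0 = (-3, -5, -3).
v_2 = A·v_1 = (-7, -13, -7).

v_2 = (-7, -13, -7)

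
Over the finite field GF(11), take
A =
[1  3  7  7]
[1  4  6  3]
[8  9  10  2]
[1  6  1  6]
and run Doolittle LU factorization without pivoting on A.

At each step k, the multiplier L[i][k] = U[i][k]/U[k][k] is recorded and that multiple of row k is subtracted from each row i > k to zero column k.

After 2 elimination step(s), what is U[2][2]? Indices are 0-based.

U[2][2] = 5

Step 1: pivot at (0,0) is 1.
  row1 ← row1 − (1)·row0  ⇒  L[1][0]=1, U row1=(0, 1, 10, 7)
  row2 ← row2 − (8)·row0  ⇒  L[2][0]=8, U row2=(0, 7, 9, 1)
  row3 ← row3 − (1)·row0  ⇒  L[3][0]=1, U row3=(0, 3, 5, 10)
Step 2: pivot at (1,1) is 1.
  row2 ← row2 − (7)·row1  ⇒  L[2][1]=7, U row2=(0, 0, 5, 7)
  row3 ← row3 − (3)·row1  ⇒  L[3][1]=3, U row3=(0, 0, 8, 0)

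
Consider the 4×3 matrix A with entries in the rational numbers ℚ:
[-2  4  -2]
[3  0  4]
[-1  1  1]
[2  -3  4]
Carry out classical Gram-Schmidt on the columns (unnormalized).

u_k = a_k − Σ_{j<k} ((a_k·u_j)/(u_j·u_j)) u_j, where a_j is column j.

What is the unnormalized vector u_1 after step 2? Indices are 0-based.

u_1 = (7/3, 5/2, 1/6, -4/3)

Step 1: u_0 = a_0 = (-2, 3, -1, 2).
Step 2: u_1 = a_1 − (-5/6)·u_0 = (7/3, 5/2, 1/6, -4/3).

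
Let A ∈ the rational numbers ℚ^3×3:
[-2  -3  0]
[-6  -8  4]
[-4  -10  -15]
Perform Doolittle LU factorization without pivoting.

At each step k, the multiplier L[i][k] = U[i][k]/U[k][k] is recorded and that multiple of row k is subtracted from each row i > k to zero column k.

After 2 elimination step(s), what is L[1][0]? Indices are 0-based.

L[1][0] = 3

[col 0] pivot -2
  R1 -= 3*R0 → (0, 1, 4)  (L[1][0] := 3)
  R2 -= 2*R0 → (0, -4, -15)  (L[2][0] := 2)
[col 1] pivot 1
  R2 -= -4*R1 → (0, 0, 1)  (L[2][1] := -4)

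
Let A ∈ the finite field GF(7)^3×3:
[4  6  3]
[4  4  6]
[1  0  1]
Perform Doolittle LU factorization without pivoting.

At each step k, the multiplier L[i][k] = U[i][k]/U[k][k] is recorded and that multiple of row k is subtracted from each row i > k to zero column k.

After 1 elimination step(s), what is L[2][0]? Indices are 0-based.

[col 0] pivot 4
  R1 -= 1*R0 → (0, 5, 3)  (L[1][0] := 1)
  R2 -= 2*R0 → (0, 2, 2)  (L[2][0] := 2)

L[2][0] = 2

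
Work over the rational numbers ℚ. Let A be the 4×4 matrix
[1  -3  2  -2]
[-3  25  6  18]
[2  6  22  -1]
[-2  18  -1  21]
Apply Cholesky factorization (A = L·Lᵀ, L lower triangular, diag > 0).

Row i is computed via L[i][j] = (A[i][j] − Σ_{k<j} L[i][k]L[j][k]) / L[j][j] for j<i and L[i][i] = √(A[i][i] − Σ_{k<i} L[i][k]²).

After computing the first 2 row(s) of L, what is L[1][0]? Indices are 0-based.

Step 1: L[0][0] = √(1) = 1.
  L[1][0] = (-3) / L[0][0] = -3.
Step 2: L[1][1] = √(16) = 4.

L[1][0] = -3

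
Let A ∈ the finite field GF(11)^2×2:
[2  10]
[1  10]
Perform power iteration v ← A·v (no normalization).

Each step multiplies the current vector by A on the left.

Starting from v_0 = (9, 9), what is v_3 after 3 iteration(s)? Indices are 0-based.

v_0 = (9, 9).
v_1 = A·v_0 = (9, 0).
v_2 = A·v_1 = (7, 9).
v_3 = A·v_2 = (5, 9).

v_3 = (5, 9)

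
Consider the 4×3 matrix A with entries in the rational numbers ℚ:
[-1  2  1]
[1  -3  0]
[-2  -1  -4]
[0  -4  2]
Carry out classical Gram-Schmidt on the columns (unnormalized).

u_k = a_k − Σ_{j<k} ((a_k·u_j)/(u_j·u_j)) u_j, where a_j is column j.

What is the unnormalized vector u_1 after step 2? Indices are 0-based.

u_1 = (3/2, -5/2, -2, -4)

Step 1: u_0 = a_0 = (-1, 1, -2, 0).
Step 2: u_1 = a_1 − (-1/2)·u_0 = (3/2, -5/2, -2, -4).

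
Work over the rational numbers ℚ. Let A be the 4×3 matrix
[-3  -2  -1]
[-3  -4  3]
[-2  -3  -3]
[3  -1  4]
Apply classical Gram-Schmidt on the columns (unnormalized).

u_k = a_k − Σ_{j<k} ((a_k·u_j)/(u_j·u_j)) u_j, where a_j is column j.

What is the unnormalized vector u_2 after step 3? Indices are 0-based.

u_2 = (92/489, 1234/489, -586/163, 154/489)

Step 1: u_0 = a_0 = (-3, -3, -2, 3).
Step 2: u_1 = a_1 − (21/31)·u_0 = (1/31, -61/31, -51/31, -94/31).
Step 3: u_2 = a_2 − (12/31)·u_0 − (-407/489)·u_1 = (92/489, 1234/489, -586/163, 154/489).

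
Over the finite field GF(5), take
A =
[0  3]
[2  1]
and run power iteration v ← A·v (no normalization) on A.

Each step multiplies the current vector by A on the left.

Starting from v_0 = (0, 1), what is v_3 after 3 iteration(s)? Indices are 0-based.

v_3 = (1, 3)

v_0 = (0, 1).
v_1 = A·v_0 = (3, 1).
v_2 = A·v_1 = (3, 2).
v_3 = A·v_2 = (1, 3).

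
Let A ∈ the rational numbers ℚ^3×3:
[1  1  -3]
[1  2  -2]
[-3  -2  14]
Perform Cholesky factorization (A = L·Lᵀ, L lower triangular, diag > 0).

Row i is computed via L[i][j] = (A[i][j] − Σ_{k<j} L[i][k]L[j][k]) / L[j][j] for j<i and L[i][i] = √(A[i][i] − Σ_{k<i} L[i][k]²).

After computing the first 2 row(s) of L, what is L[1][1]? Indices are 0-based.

Step 1: L[0][0] = √(1) = 1.
  L[1][0] = (1) / L[0][0] = 1.
Step 2: L[1][1] = √(1) = 1.

L[1][1] = 1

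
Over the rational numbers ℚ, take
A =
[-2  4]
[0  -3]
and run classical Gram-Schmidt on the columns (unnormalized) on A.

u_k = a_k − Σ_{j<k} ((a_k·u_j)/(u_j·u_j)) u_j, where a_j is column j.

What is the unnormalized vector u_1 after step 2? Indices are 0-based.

Step 1: u_0 = a_0 = (-2, 0).
Step 2: u_1 = a_1 − (-2)·u_0 = (0, -3).

u_1 = (0, -3)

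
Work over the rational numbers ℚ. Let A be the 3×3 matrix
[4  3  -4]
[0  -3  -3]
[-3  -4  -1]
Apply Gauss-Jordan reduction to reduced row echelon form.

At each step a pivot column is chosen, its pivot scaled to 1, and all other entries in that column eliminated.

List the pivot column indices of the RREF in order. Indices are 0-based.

pivot columns: 0, 1, 2

step 1: normalize row 0 (÷4) = (1, 3/4, -1)
  row 2: subtract -3×row0 = (0, -7/4, -4)
step 2: normalize row 1 (÷-3) = (0, 1, 1)
  row 0: subtract 3/4×row1 = (1, 0, -7/4)
  row 2: subtract -7/4×row1 = (0, 0, -9/4)
step 3: normalize row 2 (÷-9/4) = (0, 0, 1)
  row 0: subtract -7/4×row2 = (1, 0, 0)
  row 1: subtract 1×row2 = (0, 1, 0)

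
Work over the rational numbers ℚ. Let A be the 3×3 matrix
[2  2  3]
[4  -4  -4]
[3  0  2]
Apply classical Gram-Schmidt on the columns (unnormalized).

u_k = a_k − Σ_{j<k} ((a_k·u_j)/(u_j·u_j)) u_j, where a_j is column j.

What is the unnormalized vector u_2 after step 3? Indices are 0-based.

u_2 = (-60/109, -30/109, 80/109)

Step 1: u_0 = a_0 = (2, 4, 3).
Step 2: u_1 = a_1 − (-12/29)·u_0 = (82/29, -68/29, 36/29).
Step 3: u_2 = a_2 − (-4/29)·u_0 − (295/218)·u_1 = (-60/109, -30/109, 80/109).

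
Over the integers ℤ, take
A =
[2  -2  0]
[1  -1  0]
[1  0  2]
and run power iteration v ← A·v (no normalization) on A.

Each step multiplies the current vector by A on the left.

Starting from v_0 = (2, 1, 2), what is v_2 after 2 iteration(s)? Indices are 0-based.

v_2 = (2, 1, 14)

v_0 = (2, 1, 2).
v_1 = A·v_0 = (2, 1, 6).
v_2 = A·v_1 = (2, 1, 14).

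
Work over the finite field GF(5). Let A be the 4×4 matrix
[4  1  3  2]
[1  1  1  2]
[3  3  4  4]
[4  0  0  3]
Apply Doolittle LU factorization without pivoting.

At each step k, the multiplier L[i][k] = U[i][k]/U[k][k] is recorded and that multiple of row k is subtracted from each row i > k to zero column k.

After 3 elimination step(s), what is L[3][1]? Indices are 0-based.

L[3][1] = 2

[col 0] pivot 4
  R1 -= 4*R0 → (0, 2, 4, 4)  (L[1][0] := 4)
  R2 -= 2*R0 → (0, 1, 3, 0)  (L[2][0] := 2)
  R3 -= 1*R0 → (0, 4, 2, 1)  (L[3][0] := 1)
[col 1] pivot 2
  R2 -= 3*R1 → (0, 0, 1, 3)  (L[2][1] := 3)
  R3 -= 2*R1 → (0, 0, 4, 3)  (L[3][1] := 2)
[col 2] pivot 1
  R3 -= 4*R2 → (0, 0, 0, 1)  (L[3][2] := 4)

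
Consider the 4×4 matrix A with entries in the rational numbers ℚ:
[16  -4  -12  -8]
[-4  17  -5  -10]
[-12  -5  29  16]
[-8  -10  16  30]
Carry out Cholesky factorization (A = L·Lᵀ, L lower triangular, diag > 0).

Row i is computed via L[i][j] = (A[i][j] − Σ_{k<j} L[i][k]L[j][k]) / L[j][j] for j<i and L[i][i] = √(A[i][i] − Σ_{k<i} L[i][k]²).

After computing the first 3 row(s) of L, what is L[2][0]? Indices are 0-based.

L[2][0] = -3

Step 1: L[0][0] = √(16) = 4.
  L[1][0] = (-4) / L[0][0] = -1.
Step 2: L[1][1] = √(16) = 4.
  L[2][0] = (-12) / L[0][0] = -3.
  L[2][1] = (-8) / L[1][1] = -2.
Step 3: L[2][2] = √(16) = 4.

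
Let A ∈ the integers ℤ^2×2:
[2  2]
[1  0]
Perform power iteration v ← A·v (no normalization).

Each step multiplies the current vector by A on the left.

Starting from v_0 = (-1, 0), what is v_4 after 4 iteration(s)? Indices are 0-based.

v_4 = (-44, -16)

v_0 = (-1, 0).
v_1 = A·v_0 = (-2, -1).
v_2 = A·v_1 = (-6, -2).
v_3 = A·v_2 = (-16, -6).
v_4 = A·v_3 = (-44, -16).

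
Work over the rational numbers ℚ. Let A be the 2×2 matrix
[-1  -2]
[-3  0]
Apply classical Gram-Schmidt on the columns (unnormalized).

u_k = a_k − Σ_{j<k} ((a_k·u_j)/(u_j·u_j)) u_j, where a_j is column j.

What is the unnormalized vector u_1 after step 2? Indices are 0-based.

Step 1: u_0 = a_0 = (-1, -3).
Step 2: u_1 = a_1 − (1/5)·u_0 = (-9/5, 3/5).

u_1 = (-9/5, 3/5)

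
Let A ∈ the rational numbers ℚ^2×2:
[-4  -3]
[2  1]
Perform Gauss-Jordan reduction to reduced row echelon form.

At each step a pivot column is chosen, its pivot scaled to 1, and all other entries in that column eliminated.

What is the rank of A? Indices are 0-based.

step 1: normalize row 0 (÷-4) = (1, 3/4)
  row 1: subtract 2×row0 = (0, -1/2)
step 2: normalize row 1 (÷-1/2) = (0, 1)
  row 0: subtract 3/4×row1 = (1, 0)

rank = 2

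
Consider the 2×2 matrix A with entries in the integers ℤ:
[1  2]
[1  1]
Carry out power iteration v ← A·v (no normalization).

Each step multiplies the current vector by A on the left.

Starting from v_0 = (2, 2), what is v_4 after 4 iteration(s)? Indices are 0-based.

v_4 = (82, 58)

v_0 = (2, 2).
v_1 = A·v_0 = (6, 4).
v_2 = A·v_1 = (14, 10).
v_3 = A·v_2 = (34, 24).
v_4 = A·v_3 = (82, 58).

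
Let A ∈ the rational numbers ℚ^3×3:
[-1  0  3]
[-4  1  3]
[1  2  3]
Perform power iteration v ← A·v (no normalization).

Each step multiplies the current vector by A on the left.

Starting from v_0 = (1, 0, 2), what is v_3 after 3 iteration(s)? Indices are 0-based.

v_3 = (74, 29, 112)

v_0 = (1, 0, 2).
v_1 = A·v_0 = (5, 2, 7).
v_2 = A·v_1 = (16, 3, 30).
v_3 = A·v_2 = (74, 29, 112).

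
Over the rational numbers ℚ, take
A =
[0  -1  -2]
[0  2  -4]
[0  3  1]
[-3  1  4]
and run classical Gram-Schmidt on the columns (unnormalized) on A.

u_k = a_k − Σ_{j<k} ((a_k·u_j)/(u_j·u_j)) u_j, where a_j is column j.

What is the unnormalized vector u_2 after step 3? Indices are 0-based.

Step 1: u_0 = a_0 = (0, 0, 0, -3).
Step 2: u_1 = a_1 − (-1/3)·u_0 = (-1, 2, 3, 0).
Step 3: u_2 = a_2 − (-4/3)·u_0 − (-3/14)·u_1 = (-31/14, -25/7, 23/14, 0).

u_2 = (-31/14, -25/7, 23/14, 0)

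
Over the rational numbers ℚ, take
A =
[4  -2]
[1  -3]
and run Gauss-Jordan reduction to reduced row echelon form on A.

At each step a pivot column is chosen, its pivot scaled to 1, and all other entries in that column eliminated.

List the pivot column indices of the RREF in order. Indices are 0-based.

pivot columns: 0, 1

[1] R0 /= 4  ⇒  (1, -1/2)
     R1 -= 1·R0  ⇒  (0, -5/2)
[2] R1 /= -5/2  ⇒  (0, 1)
     R0 -= -1/2·R1  ⇒  (1, 0)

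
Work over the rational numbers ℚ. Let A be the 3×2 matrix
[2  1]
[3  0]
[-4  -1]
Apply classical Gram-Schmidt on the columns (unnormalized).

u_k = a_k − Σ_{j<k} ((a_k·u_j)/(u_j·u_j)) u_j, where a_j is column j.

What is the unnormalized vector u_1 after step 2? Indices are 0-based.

u_1 = (17/29, -18/29, -5/29)

Step 1: u_0 = a_0 = (2, 3, -4).
Step 2: u_1 = a_1 − (6/29)·u_0 = (17/29, -18/29, -5/29).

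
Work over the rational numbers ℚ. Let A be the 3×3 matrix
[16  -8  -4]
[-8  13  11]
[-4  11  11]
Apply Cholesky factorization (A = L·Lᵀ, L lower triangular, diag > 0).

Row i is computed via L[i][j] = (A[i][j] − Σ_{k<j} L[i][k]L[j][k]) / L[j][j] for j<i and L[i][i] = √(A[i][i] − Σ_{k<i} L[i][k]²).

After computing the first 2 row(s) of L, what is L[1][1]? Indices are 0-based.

Step 1: L[0][0] = √(16) = 4.
  L[1][0] = (-8) / L[0][0] = -2.
Step 2: L[1][1] = √(9) = 3.

L[1][1] = 3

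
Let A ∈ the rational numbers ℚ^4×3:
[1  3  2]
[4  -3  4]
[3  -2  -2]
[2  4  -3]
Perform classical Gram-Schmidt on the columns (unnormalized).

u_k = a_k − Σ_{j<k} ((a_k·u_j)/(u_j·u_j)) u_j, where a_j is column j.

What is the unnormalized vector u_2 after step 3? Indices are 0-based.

Step 1: u_0 = a_0 = (1, 4, 3, 2).
Step 2: u_1 = a_1 − (-7/30)·u_0 = (97/30, -31/15, -13/10, 67/15).
Step 3: u_2 = a_2 − (1/5)·u_0 − (-378/1091)·u_1 = (3186/1091, 2710/1091, -3328/1091, -2021/1091).

u_2 = (3186/1091, 2710/1091, -3328/1091, -2021/1091)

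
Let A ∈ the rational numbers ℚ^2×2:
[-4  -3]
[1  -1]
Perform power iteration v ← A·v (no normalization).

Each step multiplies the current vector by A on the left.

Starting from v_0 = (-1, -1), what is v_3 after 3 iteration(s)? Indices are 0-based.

v_0 = (-1, -1).
v_1 = A·v_0 = (7, 0).
v_2 = A·v_1 = (-28, 7).
v_3 = A·v_2 = (91, -35).

v_3 = (91, -35)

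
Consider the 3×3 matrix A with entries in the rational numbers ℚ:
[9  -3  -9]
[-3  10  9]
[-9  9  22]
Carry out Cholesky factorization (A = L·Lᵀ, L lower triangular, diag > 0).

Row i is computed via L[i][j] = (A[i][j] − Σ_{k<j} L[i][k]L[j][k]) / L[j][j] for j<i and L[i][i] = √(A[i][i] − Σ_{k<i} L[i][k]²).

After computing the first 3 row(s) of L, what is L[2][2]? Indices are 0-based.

Step 1: L[0][0] = √(9) = 3.
  L[1][0] = (-3) / L[0][0] = -1.
Step 2: L[1][1] = √(9) = 3.
  L[2][0] = (-9) / L[0][0] = -3.
  L[2][1] = (6) / L[1][1] = 2.
Step 3: L[2][2] = √(9) = 3.

L[2][2] = 3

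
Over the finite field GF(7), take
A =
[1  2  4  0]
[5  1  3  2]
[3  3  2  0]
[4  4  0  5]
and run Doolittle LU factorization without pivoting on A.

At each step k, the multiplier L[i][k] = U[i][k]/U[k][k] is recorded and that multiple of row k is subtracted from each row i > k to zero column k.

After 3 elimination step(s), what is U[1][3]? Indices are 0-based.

U[1][3] = 2

Step 1: pivot at (0,0) is 1.
  row1 ← row1 − (5)·row0  ⇒  L[1][0]=5, U row1=(0, 5, 4, 2)
  row2 ← row2 − (3)·row0  ⇒  L[2][0]=3, U row2=(0, 4, 4, 0)
  row3 ← row3 − (4)·row0  ⇒  L[3][0]=4, U row3=(0, 3, 5, 5)
Step 2: pivot at (1,1) is 5.
  row2 ← row2 − (5)·row1  ⇒  L[2][1]=5, U row2=(0, 0, 5, 4)
  row3 ← row3 − (2)·row1  ⇒  L[3][1]=2, U row3=(0, 0, 4, 1)
Step 3: pivot at (2,2) is 5.
  row3 ← row3 − (5)·row2  ⇒  L[3][2]=5, U row3=(0, 0, 0, 2)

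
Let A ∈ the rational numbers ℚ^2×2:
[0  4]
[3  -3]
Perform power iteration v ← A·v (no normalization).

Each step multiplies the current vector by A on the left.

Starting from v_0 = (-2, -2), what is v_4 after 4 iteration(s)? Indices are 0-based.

v_4 = (288, -504)

v_0 = (-2, -2).
v_1 = A·v_0 = (-8, 0).
v_2 = A·v_1 = (0, -24).
v_3 = A·v_2 = (-96, 72).
v_4 = A·v_3 = (288, -504).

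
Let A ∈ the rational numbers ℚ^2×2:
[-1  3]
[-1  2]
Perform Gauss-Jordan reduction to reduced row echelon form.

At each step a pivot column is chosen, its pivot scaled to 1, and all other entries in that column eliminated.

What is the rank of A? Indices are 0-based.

[1] R0 /= -1  ⇒  (1, -3)
     R1 -= -1·R0  ⇒  (0, -1)
[2] R1 /= -1  ⇒  (0, 1)
     R0 -= -3·R1  ⇒  (1, 0)

rank = 2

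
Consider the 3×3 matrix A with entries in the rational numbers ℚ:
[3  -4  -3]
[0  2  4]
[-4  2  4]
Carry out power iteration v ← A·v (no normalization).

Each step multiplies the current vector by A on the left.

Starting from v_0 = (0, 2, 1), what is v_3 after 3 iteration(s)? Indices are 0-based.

v_3 = (-735, 464, 820)

v_0 = (0, 2, 1).
v_1 = A·v_0 = (-11, 8, 8).
v_2 = A·v_1 = (-89, 48, 92).
v_3 = A·v_2 = (-735, 464, 820).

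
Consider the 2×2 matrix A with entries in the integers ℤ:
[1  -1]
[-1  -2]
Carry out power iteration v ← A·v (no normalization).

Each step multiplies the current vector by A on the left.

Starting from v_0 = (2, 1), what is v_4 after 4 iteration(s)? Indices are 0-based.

v_4 = (17, 40)

v_0 = (2, 1).
v_1 = A·v_0 = (1, -4).
v_2 = A·v_1 = (5, 7).
v_3 = A·v_2 = (-2, -19).
v_4 = A·v_3 = (17, 40).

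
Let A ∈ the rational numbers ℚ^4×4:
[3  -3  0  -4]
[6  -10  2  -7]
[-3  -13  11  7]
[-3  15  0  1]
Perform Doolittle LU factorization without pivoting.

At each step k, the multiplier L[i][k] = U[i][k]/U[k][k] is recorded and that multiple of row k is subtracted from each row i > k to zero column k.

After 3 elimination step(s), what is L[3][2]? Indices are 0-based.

[col 0] pivot 3
  R1 -= 2*R0 → (0, -4, 2, 1)  (L[1][0] := 2)
  R2 -= -1*R0 → (0, -16, 11, 3)  (L[2][0] := -1)
  R3 -= -1*R0 → (0, 12, 0, -3)  (L[3][0] := -1)
[col 1] pivot -4
  R2 -= 4*R1 → (0, 0, 3, -1)  (L[2][1] := 4)
  R3 -= -3*R1 → (0, 0, 6, 0)  (L[3][1] := -3)
[col 2] pivot 3
  R3 -= 2*R2 → (0, 0, 0, 2)  (L[3][2] := 2)

L[3][2] = 2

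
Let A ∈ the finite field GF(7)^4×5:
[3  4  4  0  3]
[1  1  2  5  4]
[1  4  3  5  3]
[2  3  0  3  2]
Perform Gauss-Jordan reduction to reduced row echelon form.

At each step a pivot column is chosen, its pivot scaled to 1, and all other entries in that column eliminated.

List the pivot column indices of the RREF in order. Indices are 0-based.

pivot(0,0)=3: scale R0 → (1, 6, 6, 0, 1)
  clear (1,0): R1 −= (1)R0 → (0, 2, 3, 5, 3)
  clear (2,0): R2 −= (1)R0 → (0, 5, 4, 5, 2)
  clear (3,0): R3 −= (2)R0 → (0, 5, 2, 3, 0)
pivot(1,1)=2: scale R1 → (0, 1, 5, 6, 5)
  clear (0,1): R0 −= (6)R1 → (1, 0, 4, 6, 6)
  clear (2,1): R2 −= (5)R1 → (0, 0, 0, 3, 5)
  clear (3,1): R3 −= (5)R1 → (0, 0, 5, 1, 3)
pivot(2,2): swap R2↔R3
pivot(2,2)=5: scale R2 → (0, 0, 1, 3, 2)
  clear (0,2): R0 −= (4)R2 → (1, 0, 0, 1, 5)
  clear (1,2): R1 −= (5)R2 → (0, 1, 0, 5, 2)
pivot(3,3)=3: scale R3 → (0, 0, 0, 1, 4)
  clear (0,3): R0 −= (1)R3 → (1, 0, 0, 0, 1)
  clear (1,3): R1 −= (5)R3 → (0, 1, 0, 0, 3)
  clear (2,3): R2 −= (3)R3 → (0, 0, 1, 0, 4)

pivot columns: 0, 1, 2, 3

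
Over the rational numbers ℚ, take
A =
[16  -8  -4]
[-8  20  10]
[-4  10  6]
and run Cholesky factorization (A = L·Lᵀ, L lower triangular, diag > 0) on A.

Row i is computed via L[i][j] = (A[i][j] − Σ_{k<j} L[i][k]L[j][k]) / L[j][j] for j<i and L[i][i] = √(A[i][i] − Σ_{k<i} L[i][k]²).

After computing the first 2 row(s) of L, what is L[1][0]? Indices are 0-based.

L[1][0] = -2

Step 1: L[0][0] = √(16) = 4.
  L[1][0] = (-8) / L[0][0] = -2.
Step 2: L[1][1] = √(16) = 4.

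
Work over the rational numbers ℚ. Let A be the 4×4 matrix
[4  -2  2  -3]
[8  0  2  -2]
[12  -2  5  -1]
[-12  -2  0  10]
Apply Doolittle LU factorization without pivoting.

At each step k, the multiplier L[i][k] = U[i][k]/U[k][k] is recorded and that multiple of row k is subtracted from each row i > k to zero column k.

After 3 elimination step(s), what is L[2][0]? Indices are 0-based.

Step 1: pivot at (0,0) is 4.
  row1 ← row1 − (2)·row0  ⇒  L[1][0]=2, U row1=(0, 4, -2, 4)
  row2 ← row2 − (3)·row0  ⇒  L[2][0]=3, U row2=(0, 4, -1, 8)
  row3 ← row3 − (-3)·row0  ⇒  L[3][0]=-3, U row3=(0, -8, 6, 1)
Step 2: pivot at (1,1) is 4.
  row2 ← row2 − (1)·row1  ⇒  L[2][1]=1, U row2=(0, 0, 1, 4)
  row3 ← row3 − (-2)·row1  ⇒  L[3][1]=-2, U row3=(0, 0, 2, 9)
Step 3: pivot at (2,2) is 1.
  row3 ← row3 − (2)·row2  ⇒  L[3][2]=2, U row3=(0, 0, 0, 1)

L[2][0] = 3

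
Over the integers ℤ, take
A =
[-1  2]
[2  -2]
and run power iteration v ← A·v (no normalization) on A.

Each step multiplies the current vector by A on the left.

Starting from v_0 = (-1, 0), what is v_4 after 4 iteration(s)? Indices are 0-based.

v_0 = (-1, 0).
v_1 = A·v_0 = (1, -2).
v_2 = A·v_1 = (-5, 6).
v_3 = A·v_2 = (17, -22).
v_4 = A·v_3 = (-61, 78).

v_4 = (-61, 78)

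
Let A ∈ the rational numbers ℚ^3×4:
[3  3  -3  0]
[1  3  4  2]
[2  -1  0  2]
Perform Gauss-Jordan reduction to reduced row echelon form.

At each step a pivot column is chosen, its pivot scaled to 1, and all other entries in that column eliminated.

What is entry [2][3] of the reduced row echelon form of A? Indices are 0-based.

[1] R0 /= 3  ⇒  (1, 1, -1, 0)
     R1 -= 1·R0  ⇒  (0, 2, 5, 2)
     R2 -= 2·R0  ⇒  (0, -3, 2, 2)
[2] R1 /= 2  ⇒  (0, 1, 5/2, 1)
     R0 -= 1·R1  ⇒  (1, 0, -7/2, -1)
     R2 -= -3·R1  ⇒  (0, 0, 19/2, 5)
[3] R2 /= 19/2  ⇒  (0, 0, 1, 10/19)
     R0 -= -7/2·R2  ⇒  (1, 0, 0, 16/19)
     R1 -= 5/2·R2  ⇒  (0, 1, 0, -6/19)

M[2][3] = 10/19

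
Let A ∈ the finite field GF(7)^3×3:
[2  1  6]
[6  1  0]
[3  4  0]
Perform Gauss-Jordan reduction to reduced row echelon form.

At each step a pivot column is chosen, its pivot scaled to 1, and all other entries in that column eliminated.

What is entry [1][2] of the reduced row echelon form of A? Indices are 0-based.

[1] R0 /= 2  ⇒  (1, 4, 3)
     R1 -= 6·R0  ⇒  (0, 5, 3)
     R2 -= 3·R0  ⇒  (0, 6, 5)
[2] R1 /= 5  ⇒  (0, 1, 2)
     R0 -= 4·R1  ⇒  (1, 0, 2)
     R2 -= 6·R1  ⇒  (0, 0, 0)
column 2 empty below row 2

M[1][2] = 2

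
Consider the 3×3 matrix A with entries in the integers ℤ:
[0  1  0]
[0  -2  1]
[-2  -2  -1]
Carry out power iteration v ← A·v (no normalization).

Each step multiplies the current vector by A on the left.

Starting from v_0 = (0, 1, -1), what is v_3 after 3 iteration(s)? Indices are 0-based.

v_0 = (0, 1, -1).
v_1 = A·v_0 = (1, -3, -1).
v_2 = A·v_1 = (-3, 5, 5).
v_3 = A·v_2 = (5, -5, -9).

v_3 = (5, -5, -9)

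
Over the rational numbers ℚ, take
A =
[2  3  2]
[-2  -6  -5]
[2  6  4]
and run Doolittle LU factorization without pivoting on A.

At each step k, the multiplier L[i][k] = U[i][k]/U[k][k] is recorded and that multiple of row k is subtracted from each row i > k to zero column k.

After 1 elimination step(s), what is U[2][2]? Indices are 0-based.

U[2][2] = 2

k=0: U[0][0]=2
  eliminate (1,0): mult=-1, new row 1: (0, -3, -3); set L[1][0]=-1
  eliminate (2,0): mult=1, new row 2: (0, 3, 2); set L[2][0]=1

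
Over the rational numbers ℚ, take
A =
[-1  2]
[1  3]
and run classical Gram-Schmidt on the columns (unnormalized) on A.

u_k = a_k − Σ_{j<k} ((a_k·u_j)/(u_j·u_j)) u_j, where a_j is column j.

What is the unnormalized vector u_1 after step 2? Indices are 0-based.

u_1 = (5/2, 5/2)

Step 1: u_0 = a_0 = (-1, 1).
Step 2: u_1 = a_1 − (1/2)·u_0 = (5/2, 5/2).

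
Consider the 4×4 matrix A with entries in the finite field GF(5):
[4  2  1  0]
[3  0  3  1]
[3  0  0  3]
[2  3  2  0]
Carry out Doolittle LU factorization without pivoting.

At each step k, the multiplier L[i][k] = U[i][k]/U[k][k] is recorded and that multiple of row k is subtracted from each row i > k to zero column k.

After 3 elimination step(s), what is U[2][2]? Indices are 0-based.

[col 0] pivot 4
  R1 -= 2*R0 → (0, 1, 1, 1)  (L[1][0] := 2)
  R2 -= 2*R0 → (0, 1, 3, 3)  (L[2][0] := 2)
  R3 -= 3*R0 → (0, 2, 4, 0)  (L[3][0] := 3)
[col 1] pivot 1
  R2 -= 1*R1 → (0, 0, 2, 2)  (L[2][1] := 1)
  R3 -= 2*R1 → (0, 0, 2, 3)  (L[3][1] := 2)
[col 2] pivot 2
  R3 -= 1*R2 → (0, 0, 0, 1)  (L[3][2] := 1)

U[2][2] = 2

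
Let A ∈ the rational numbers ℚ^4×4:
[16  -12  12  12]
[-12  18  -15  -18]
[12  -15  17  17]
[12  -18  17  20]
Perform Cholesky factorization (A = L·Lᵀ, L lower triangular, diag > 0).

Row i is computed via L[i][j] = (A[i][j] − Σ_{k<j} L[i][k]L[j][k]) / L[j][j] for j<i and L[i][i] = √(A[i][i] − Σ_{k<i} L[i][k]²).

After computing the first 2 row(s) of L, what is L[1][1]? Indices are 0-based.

L[1][1] = 3

Step 1: L[0][0] = √(16) = 4.
  L[1][0] = (-12) / L[0][0] = -3.
Step 2: L[1][1] = √(9) = 3.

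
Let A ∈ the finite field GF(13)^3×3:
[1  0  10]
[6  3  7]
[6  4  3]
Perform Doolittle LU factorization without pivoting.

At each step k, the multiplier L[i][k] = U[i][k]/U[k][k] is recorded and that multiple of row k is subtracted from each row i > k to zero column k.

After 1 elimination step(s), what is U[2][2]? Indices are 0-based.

Step 1: pivot at (0,0) is 1.
  row1 ← row1 − (6)·row0  ⇒  L[1][0]=6, U row1=(0, 3, 12)
  row2 ← row2 − (6)·row0  ⇒  L[2][0]=6, U row2=(0, 4, 8)

U[2][2] = 8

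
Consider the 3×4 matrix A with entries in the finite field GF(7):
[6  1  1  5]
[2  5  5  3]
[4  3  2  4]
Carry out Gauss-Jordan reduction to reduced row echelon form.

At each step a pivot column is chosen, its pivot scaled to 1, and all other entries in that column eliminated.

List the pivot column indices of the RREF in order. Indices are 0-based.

pivot(0,0)=6: scale R0 → (1, 6, 6, 2)
  clear (1,0): R1 −= (2)R0 → (0, 0, 0, 6)
  clear (2,0): R2 −= (4)R0 → (0, 0, 6, 3)
col 1: no nonzero at/below row 1; advance.
pivot(1,2): swap R1↔R2
pivot(1,2)=6: scale R1 → (0, 0, 1, 4)
  clear (0,2): R0 −= (6)R1 → (1, 6, 0, 6)
pivot(2,3)=6: scale R2 → (0, 0, 0, 1)
  clear (0,3): R0 −= (6)R2 → (1, 6, 0, 0)
  clear (1,3): R1 −= (4)R2 → (0, 0, 1, 0)

pivot columns: 0, 2, 3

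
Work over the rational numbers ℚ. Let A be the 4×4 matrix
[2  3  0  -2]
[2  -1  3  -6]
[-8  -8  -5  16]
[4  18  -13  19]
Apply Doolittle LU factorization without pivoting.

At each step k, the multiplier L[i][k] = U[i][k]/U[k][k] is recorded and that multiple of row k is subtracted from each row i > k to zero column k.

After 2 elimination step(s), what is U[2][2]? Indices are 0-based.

U[2][2] = -2

[col 0] pivot 2
  R1 -= 1*R0 → (0, -4, 3, -4)  (L[1][0] := 1)
  R2 -= -4*R0 → (0, 4, -5, 8)  (L[2][0] := -4)
  R3 -= 2*R0 → (0, 12, -13, 23)  (L[3][0] := 2)
[col 1] pivot -4
  R2 -= -1*R1 → (0, 0, -2, 4)  (L[2][1] := -1)
  R3 -= -3*R1 → (0, 0, -4, 11)  (L[3][1] := -3)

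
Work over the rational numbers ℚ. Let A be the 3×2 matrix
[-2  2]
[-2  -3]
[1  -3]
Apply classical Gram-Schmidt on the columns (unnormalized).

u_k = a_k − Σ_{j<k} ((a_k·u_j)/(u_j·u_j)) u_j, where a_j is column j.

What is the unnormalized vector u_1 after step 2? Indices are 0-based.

u_1 = (16/9, -29/9, -26/9)

Step 1: u_0 = a_0 = (-2, -2, 1).
Step 2: u_1 = a_1 − (-1/9)·u_0 = (16/9, -29/9, -26/9).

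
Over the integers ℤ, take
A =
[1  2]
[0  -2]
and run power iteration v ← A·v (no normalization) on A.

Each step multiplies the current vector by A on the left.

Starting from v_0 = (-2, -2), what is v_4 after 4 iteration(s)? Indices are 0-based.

v_4 = (18, -32)

v_0 = (-2, -2).
v_1 = A·v_0 = (-6, 4).
v_2 = A·v_1 = (2, -8).
v_3 = A·v_2 = (-14, 16).
v_4 = A·v_3 = (18, -32).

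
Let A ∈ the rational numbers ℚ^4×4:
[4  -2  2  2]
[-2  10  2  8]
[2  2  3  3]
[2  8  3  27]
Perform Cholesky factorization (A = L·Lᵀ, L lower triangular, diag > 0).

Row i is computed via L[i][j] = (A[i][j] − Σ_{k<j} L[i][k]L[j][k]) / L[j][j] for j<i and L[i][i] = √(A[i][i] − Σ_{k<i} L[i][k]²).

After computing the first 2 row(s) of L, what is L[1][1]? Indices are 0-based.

L[1][1] = 3

Step 1: L[0][0] = √(4) = 2.
  L[1][0] = (-2) / L[0][0] = -1.
Step 2: L[1][1] = √(9) = 3.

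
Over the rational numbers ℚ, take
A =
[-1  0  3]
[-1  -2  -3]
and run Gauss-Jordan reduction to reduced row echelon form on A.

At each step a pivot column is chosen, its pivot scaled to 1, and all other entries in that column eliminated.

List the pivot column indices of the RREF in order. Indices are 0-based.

pivot columns: 0, 1

[1] R0 /= -1  ⇒  (1, 0, -3)
     R1 -= -1·R0  ⇒  (0, -2, -6)
[2] R1 /= -2  ⇒  (0, 1, 3)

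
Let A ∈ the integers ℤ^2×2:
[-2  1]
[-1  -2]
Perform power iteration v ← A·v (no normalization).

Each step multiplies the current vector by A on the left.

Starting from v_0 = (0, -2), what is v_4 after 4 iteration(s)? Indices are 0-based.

v_0 = (0, -2).
v_1 = A·v_0 = (-2, 4).
v_2 = A·v_1 = (8, -6).
v_3 = A·v_2 = (-22, 4).
v_4 = A·v_3 = (48, 14).

v_4 = (48, 14)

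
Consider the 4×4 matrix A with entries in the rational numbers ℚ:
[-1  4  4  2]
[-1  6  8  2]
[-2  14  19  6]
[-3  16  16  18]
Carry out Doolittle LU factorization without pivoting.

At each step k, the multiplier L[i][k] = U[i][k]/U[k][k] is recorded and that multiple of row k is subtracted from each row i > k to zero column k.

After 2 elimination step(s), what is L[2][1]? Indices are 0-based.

L[2][1] = 3

Step 1: pivot at (0,0) is -1.
  row1 ← row1 − (1)·row0  ⇒  L[1][0]=1, U row1=(0, 2, 4, 0)
  row2 ← row2 − (2)·row0  ⇒  L[2][0]=2, U row2=(0, 6, 11, 2)
  row3 ← row3 − (3)·row0  ⇒  L[3][0]=3, U row3=(0, 4, 4, 12)
Step 2: pivot at (1,1) is 2.
  row2 ← row2 − (3)·row1  ⇒  L[2][1]=3, U row2=(0, 0, -1, 2)
  row3 ← row3 − (2)·row1  ⇒  L[3][1]=2, U row3=(0, 0, -4, 12)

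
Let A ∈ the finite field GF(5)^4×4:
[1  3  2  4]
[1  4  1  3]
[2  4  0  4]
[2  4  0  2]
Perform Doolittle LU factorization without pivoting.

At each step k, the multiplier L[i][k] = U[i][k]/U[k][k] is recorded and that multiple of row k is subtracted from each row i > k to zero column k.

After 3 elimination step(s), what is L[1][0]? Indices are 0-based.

[col 0] pivot 1
  R1 -= 1*R0 → (0, 1, 4, 4)  (L[1][0] := 1)
  R2 -= 2*R0 → (0, 3, 1, 1)  (L[2][0] := 2)
  R3 -= 2*R0 → (0, 3, 1, 4)  (L[3][0] := 2)
[col 1] pivot 1
  R2 -= 3*R1 → (0, 0, 4, 4)  (L[2][1] := 3)
  R3 -= 3*R1 → (0, 0, 4, 2)  (L[3][1] := 3)
[col 2] pivot 4
  R3 -= 1*R2 → (0, 0, 0, 3)  (L[3][2] := 1)

L[1][0] = 1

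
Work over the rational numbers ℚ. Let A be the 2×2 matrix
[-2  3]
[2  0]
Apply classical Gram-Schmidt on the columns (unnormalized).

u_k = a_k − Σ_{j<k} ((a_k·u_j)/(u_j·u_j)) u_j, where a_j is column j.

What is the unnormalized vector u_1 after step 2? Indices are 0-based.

u_1 = (3/2, 3/2)

Step 1: u_0 = a_0 = (-2, 2).
Step 2: u_1 = a_1 − (-3/4)·u_0 = (3/2, 3/2).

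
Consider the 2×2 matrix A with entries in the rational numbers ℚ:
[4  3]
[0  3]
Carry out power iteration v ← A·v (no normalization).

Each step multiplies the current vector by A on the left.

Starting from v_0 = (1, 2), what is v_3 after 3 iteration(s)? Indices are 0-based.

v_3 = (286, 54)

v_0 = (1, 2).
v_1 = A·v_0 = (10, 6).
v_2 = A·v_1 = (58, 18).
v_3 = A·v_2 = (286, 54).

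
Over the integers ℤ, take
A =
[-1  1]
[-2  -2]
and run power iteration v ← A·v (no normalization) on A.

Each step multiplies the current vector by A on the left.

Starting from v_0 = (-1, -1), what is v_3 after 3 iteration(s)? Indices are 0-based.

v_3 = (-12, 8)

v_0 = (-1, -1).
v_1 = A·v_0 = (0, 4).
v_2 = A·v_1 = (4, -8).
v_3 = A·v_2 = (-12, 8).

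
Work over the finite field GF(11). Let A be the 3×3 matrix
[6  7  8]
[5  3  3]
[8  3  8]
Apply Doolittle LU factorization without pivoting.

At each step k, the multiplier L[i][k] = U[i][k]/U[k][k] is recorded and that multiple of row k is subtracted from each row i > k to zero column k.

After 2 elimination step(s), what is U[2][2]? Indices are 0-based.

U[2][2] = 1

[col 0] pivot 6
  R1 -= 10*R0 → (0, 10, 0)  (L[1][0] := 10)
  R2 -= 5*R0 → (0, 1, 1)  (L[2][0] := 5)
[col 1] pivot 10
  R2 -= 10*R1 → (0, 0, 1)  (L[2][1] := 10)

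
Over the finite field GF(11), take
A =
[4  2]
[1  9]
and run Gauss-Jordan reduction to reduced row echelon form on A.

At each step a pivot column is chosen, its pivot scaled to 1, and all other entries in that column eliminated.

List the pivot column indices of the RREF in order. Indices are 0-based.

pivot(0,0)=4: scale R0 → (1, 6)
  clear (1,0): R1 −= (1)R0 → (0, 3)
pivot(1,1)=3: scale R1 → (0, 1)
  clear (0,1): R0 −= (6)R1 → (1, 0)

pivot columns: 0, 1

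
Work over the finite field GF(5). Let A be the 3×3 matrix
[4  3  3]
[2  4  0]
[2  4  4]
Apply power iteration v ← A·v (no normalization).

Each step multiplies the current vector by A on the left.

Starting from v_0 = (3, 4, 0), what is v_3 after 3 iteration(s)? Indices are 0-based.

v_0 = (3, 4, 0).
v_1 = A·v_0 = (4, 2, 2).
v_2 = A·v_1 = (3, 1, 4).
v_3 = A·v_2 = (2, 0, 1).

v_3 = (2, 0, 1)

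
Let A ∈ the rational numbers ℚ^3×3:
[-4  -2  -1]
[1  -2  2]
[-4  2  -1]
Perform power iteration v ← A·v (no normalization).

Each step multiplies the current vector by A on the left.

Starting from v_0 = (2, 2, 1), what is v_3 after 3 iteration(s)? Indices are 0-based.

v_3 = (-239, 217, -331)

v_0 = (2, 2, 1).
v_1 = A·v_0 = (-13, 0, -5).
v_2 = A·v_1 = (57, -23, 57).
v_3 = A·v_2 = (-239, 217, -331).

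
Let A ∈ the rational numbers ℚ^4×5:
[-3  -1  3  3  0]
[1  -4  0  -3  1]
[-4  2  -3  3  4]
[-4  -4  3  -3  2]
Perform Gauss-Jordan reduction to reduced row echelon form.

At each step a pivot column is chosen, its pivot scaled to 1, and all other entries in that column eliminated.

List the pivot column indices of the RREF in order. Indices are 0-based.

pivot columns: 0, 1, 2, 3

pivot(0,0)=-3: scale R0 → (1, 1/3, -1, -1, 0)
  clear (1,0): R1 −= (1)R0 → (0, -13/3, 1, -2, 1)
  clear (2,0): R2 −= (-4)R0 → (0, 10/3, -7, -1, 4)
  clear (3,0): R3 −= (-4)R0 → (0, -8/3, -1, -7, 2)
pivot(1,1)=-13/3: scale R1 → (0, 1, -3/13, 6/13, -3/13)
  clear (0,1): R0 −= (1/3)R1 → (1, 0, -12/13, -15/13, 1/13)
  clear (2,1): R2 −= (10/3)R1 → (0, 0, -81/13, -33/13, 62/13)
  clear (3,1): R3 −= (-8/3)R1 → (0, 0, -21/13, -75/13, 18/13)
pivot(2,2)=-81/13: scale R2 → (0, 0, 1, 11/27, -62/81)
  clear (0,2): R0 −= (-12/13)R2 → (1, 0, 0, -7/9, -17/27)
  clear (1,2): R1 −= (-3/13)R2 → (0, 1, 0, 5/9, -11/27)
  clear (3,2): R3 −= (-21/13)R2 → (0, 0, 0, -46/9, 4/27)
pivot(3,3)=-46/9: scale R3 → (0, 0, 0, 1, -2/69)
  clear (0,3): R0 −= (-7/9)R3 → (1, 0, 0, 0, -15/23)
  clear (1,3): R1 −= (5/9)R3 → (0, 1, 0, 0, -9/23)
  clear (2,3): R2 −= (11/27)R3 → (0, 0, 1, 0, -52/69)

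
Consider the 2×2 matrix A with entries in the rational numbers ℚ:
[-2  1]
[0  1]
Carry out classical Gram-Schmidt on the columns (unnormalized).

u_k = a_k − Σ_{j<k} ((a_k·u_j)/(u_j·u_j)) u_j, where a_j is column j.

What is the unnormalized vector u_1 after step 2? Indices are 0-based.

Step 1: u_0 = a_0 = (-2, 0).
Step 2: u_1 = a_1 − (-1/2)·u_0 = (0, 1).

u_1 = (0, 1)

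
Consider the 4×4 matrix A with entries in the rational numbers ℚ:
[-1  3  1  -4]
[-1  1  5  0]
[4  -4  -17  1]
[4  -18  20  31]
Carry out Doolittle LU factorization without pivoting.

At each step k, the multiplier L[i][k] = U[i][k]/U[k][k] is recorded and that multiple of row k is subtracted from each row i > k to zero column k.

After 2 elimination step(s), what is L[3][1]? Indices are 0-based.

k=0: U[0][0]=-1
  eliminate (1,0): mult=1, new row 1: (0, -2, 4, 4); set L[1][0]=1
  eliminate (2,0): mult=-4, new row 2: (0, 8, -13, -15); set L[2][0]=-4
  eliminate (3,0): mult=-4, new row 3: (0, -6, 24, 15); set L[3][0]=-4
k=1: U[1][1]=-2
  eliminate (2,1): mult=-4, new row 2: (0, 0, 3, 1); set L[2][1]=-4
  eliminate (3,1): mult=3, new row 3: (0, 0, 12, 3); set L[3][1]=3

L[3][1] = 3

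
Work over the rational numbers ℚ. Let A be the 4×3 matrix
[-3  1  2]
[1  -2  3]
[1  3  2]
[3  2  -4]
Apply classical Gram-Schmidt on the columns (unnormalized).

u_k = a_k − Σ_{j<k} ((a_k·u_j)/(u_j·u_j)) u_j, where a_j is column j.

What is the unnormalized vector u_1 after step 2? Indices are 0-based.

Step 1: u_0 = a_0 = (-3, 1, 1, 3).
Step 2: u_1 = a_1 − (1/5)·u_0 = (8/5, -11/5, 14/5, 7/5).

u_1 = (8/5, -11/5, 14/5, 7/5)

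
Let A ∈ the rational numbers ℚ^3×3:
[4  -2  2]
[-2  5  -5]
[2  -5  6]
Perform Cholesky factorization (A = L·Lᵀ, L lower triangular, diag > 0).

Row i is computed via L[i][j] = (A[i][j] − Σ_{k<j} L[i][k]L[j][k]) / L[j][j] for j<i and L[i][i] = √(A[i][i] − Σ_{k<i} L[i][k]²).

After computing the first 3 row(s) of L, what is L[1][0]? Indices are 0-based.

Step 1: L[0][0] = √(4) = 2.
  L[1][0] = (-2) / L[0][0] = -1.
Step 2: L[1][1] = √(4) = 2.
  L[2][0] = (2) / L[0][0] = 1.
  L[2][1] = (-4) / L[1][1] = -2.
Step 3: L[2][2] = √(1) = 1.

L[1][0] = -1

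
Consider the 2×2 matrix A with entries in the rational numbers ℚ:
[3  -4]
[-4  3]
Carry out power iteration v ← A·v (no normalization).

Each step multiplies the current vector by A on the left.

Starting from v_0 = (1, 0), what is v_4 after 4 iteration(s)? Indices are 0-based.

v_4 = (1201, -1200)

v_0 = (1, 0).
v_1 = A·v_0 = (3, -4).
v_2 = A·v_1 = (25, -24).
v_3 = A·v_2 = (171, -172).
v_4 = A·v_3 = (1201, -1200).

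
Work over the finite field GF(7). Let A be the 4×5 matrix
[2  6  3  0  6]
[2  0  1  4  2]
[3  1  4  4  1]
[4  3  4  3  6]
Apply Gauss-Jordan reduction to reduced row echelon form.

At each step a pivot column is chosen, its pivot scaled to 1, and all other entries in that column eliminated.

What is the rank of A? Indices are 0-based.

rank = 4

pivot(0,0)=2: scale R0 → (1, 3, 5, 0, 3)
  clear (1,0): R1 −= (2)R0 → (0, 1, 5, 4, 3)
  clear (2,0): R2 −= (3)R0 → (0, 6, 3, 4, 6)
  clear (3,0): R3 −= (4)R0 → (0, 5, 5, 3, 1)
pivot(1,1)=1: scale R1 → (0, 1, 5, 4, 3)
  clear (0,1): R0 −= (3)R1 → (1, 0, 4, 2, 1)
  clear (2,1): R2 −= (6)R1 → (0, 0, 1, 1, 2)
  clear (3,1): R3 −= (5)R1 → (0, 0, 1, 4, 0)
pivot(2,2)=1: scale R2 → (0, 0, 1, 1, 2)
  clear (0,2): R0 −= (4)R2 → (1, 0, 0, 5, 0)
  clear (1,2): R1 −= (5)R2 → (0, 1, 0, 6, 0)
  clear (3,2): R3 −= (1)R2 → (0, 0, 0, 3, 5)
pivot(3,3)=3: scale R3 → (0, 0, 0, 1, 4)
  clear (0,3): R0 −= (5)R3 → (1, 0, 0, 0, 1)
  clear (1,3): R1 −= (6)R3 → (0, 1, 0, 0, 4)
  clear (2,3): R2 −= (1)R3 → (0, 0, 1, 0, 5)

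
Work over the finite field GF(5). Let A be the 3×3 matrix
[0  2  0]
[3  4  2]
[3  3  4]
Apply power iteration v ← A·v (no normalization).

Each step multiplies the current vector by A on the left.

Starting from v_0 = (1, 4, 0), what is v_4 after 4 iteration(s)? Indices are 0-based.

v_0 = (1, 4, 0).
v_1 = A·v_0 = (3, 4, 0).
v_2 = A·v_1 = (3, 0, 1).
v_3 = A·v_2 = (0, 1, 3).
v_4 = A·v_3 = (2, 0, 0).

v_4 = (2, 0, 0)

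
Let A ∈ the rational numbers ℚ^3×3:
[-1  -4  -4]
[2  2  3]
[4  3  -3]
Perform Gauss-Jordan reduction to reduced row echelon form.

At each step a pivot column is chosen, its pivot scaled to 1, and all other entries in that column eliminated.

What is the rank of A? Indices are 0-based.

step 1: normalize row 0 (÷-1) = (1, 4, 4)
  row 1: subtract 2×row0 = (0, -6, -5)
  row 2: subtract 4×row0 = (0, -13, -19)
step 2: normalize row 1 (÷-6) = (0, 1, 5/6)
  row 0: subtract 4×row1 = (1, 0, 2/3)
  row 2: subtract -13×row1 = (0, 0, -49/6)
step 3: normalize row 2 (÷-49/6) = (0, 0, 1)
  row 0: subtract 2/3×row2 = (1, 0, 0)
  row 1: subtract 5/6×row2 = (0, 1, 0)

rank = 3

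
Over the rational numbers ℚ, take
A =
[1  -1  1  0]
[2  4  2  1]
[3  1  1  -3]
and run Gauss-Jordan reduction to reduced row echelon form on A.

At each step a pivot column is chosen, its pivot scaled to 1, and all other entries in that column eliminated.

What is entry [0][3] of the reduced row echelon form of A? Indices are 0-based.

step 1: normalize row 0 (÷1) = (1, -1, 1, 0)
  row 1: subtract 2×row0 = (0, 6, 0, 1)
  row 2: subtract 3×row0 = (0, 4, -2, -3)
step 2: normalize row 1 (÷6) = (0, 1, 0, 1/6)
  row 0: subtract -1×row1 = (1, 0, 1, 1/6)
  row 2: subtract 4×row1 = (0, 0, -2, -11/3)
step 3: normalize row 2 (÷-2) = (0, 0, 1, 11/6)
  row 0: subtract 1×row2 = (1, 0, 0, -5/3)

M[0][3] = -5/3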